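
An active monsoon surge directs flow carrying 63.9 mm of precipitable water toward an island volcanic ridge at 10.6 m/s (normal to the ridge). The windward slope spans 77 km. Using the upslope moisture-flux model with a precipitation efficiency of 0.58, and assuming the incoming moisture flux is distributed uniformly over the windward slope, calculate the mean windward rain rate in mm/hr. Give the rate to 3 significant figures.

Incoming column moisture flux per unit ridge length: F = V × PW = 10.6 × 63.9 = 677.34 mm·m/s.
Spread over the 77 km slope with efficiency ε = 0.58: R = ε·F/W = 0.58 × 677.34 / 77000 m = 5.102e-03 mm/s.
R = 5.102e-03 × 3600 = 18.4 mm/hr.

R ≈ 18.4 mm/hr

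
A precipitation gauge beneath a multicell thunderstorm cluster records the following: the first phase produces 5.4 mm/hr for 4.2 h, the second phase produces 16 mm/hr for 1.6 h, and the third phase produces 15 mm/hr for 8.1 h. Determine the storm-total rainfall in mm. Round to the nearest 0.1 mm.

Total = Σ Rᵢ Δtᵢ = 5.4 × 4.2 + 16 × 1.6 + 15 × 8.1
      = 22.68 + 25.6 + 121.5 = 169.8 mm.

total ≈ 169.8 mm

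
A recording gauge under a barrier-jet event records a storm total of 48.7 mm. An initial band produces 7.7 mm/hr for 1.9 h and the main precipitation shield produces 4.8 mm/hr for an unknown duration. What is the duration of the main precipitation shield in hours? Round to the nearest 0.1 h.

duration ≈ 7.1 h

Known phases: 7.7 × 1.9 = 14.63 mm.
Remaining depth = 48.7 − 14.63 = 34.07 mm.
Duration = 34.07 / 4.8 = 7.1 h.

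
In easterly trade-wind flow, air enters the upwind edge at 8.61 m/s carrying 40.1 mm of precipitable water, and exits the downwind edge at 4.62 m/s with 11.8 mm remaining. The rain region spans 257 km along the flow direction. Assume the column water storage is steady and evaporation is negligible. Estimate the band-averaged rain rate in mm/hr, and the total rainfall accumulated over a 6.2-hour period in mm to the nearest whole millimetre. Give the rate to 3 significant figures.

Column moisture flux per unit crosswind length is F = V × PW.
Inflow: F_in = 8.61 × 40.1 = 345.261 mm·m/s
Outflow: F_out = 4.62 × 11.8 = 54.516 mm·m/s
Steady-state rate R = (F_in − F_out)/L = (345.261 − 54.516) / 257000 m = 1.131e-03 mm/s.
R = 1.131e-03 × 3600 = 4.07 mm/hr.
Over 6.2 h: total = 4.07 × 6.2 = 25.234 ≈ 25 mm.

R ≈ 4.07 mm/hr; total ≈ 25 mm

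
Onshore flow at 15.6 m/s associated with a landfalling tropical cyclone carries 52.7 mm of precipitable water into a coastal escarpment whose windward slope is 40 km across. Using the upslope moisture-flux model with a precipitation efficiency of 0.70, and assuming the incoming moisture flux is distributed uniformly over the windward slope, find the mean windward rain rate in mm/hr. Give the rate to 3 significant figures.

Incoming column moisture flux per unit ridge length: F = V × PW = 15.6 × 52.7 = 822.12 mm·m/s.
Spread over the 40 km slope with efficiency ε = 0.70: R = ε·F/W = 0.70 × 822.12 / 40000 m = 1.439e-02 mm/s.
R = 1.439e-02 × 3600 = 51.8 mm/hr.

R ≈ 51.8 mm/hr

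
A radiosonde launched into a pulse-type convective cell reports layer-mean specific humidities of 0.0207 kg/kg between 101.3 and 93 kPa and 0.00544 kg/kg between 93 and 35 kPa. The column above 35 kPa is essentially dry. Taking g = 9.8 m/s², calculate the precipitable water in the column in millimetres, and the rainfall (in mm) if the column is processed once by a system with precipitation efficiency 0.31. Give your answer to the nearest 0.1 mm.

Precipitable water is the column-integrated vapour mass per unit area: PW = (1/g) Σ q̄ Δp, with q in kg/kg and Δp in Pa (1 kg/m² of water = 1 mm).
Layer 101.3–93 kPa: Δp = 83 hPa = 8300 Pa, q̄ = 0.0207 kg/kg → 0.0207 × 8300 / 9.8 = 17.53 mm
Layer 93–35 kPa: Δp = 580 hPa = 58000 Pa, q̄ = 0.00544 kg/kg → 0.00544 × 58000 / 9.8 = 32.20 mm
PW = 17.53 + 32.20 = 49.73 ≈ 49.7 mm.
Rainfall = ε × PW = 0.31 × 49.7 = 15.4 mm.

PW ≈ 49.7 mm; rainfall ≈ 15.4 mm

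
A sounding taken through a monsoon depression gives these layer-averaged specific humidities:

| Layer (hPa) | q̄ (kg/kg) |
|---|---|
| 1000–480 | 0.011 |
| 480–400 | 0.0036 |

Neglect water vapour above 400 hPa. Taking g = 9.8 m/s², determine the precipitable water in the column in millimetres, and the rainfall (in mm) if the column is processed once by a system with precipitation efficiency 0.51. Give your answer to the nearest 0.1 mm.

PW ≈ 61.3 mm; rainfall ≈ 31.3 mm

Precipitable water is the column-integrated vapour mass per unit area: PW = (1/g) Σ q̄ Δp, with q in kg/kg and Δp in Pa (1 kg/m² of water = 1 mm).
Layer 1000–480 hPa: Δp = 520 hPa = 52000 Pa, q̄ = 0.011 kg/kg → 0.011 × 52000 / 9.8 = 58.37 mm
Layer 480–400 hPa: Δp = 80 hPa = 8000 Pa, q̄ = 0.0036 kg/kg → 0.0036 × 8000 / 9.8 = 2.94 mm
PW = 58.37 + 2.94 = 61.31 ≈ 61.3 mm.
Rainfall = ε × PW = 0.51 × 61.3 = 31.3 mm.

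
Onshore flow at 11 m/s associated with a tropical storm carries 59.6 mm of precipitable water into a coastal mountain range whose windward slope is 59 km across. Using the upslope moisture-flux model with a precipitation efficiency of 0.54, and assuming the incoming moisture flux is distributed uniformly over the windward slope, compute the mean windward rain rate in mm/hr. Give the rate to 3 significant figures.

R ≈ 21.6 mm/hr

Incoming column moisture flux per unit ridge length: F = V × PW = 11 × 59.6 = 655.6 mm·m/s.
Spread over the 59 km slope with efficiency ε = 0.54: R = ε·F/W = 0.54 × 655.6 / 59000 m = 6.000e-03 mm/s.
R = 6.000e-03 × 3600 = 21.6 mm/hr.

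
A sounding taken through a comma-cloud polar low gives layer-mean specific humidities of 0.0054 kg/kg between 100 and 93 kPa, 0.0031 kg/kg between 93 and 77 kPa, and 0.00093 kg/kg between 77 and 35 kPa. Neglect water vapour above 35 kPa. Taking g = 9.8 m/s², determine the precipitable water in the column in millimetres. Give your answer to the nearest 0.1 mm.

PW ≈ 12.9 mm

Precipitable water is the column-integrated vapour mass per unit area: PW = (1/g) Σ q̄ Δp, with q in kg/kg and Δp in Pa (1 kg/m² of water = 1 mm).
Layer 100–93 kPa: Δp = 70 hPa = 7000 Pa, q̄ = 0.0054 kg/kg → 0.0054 × 7000 / 9.8 = 3.86 mm
Layer 93–77 kPa: Δp = 160 hPa = 16000 Pa, q̄ = 0.0031 kg/kg → 0.0031 × 16000 / 9.8 = 5.06 mm
Layer 77–35 kPa: Δp = 420 hPa = 42000 Pa, q̄ = 0.00093 kg/kg → 0.00093 × 42000 / 9.8 = 3.99 mm
PW = 3.86 + 5.06 + 3.99 = 12.91 ≈ 12.9 mm.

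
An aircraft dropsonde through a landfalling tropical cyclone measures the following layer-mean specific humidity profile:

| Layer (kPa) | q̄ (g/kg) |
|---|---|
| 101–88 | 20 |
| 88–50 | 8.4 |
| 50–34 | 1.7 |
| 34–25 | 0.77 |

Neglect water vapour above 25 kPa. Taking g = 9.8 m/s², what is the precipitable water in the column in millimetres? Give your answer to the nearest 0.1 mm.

PW ≈ 62.6 mm

Precipitable water is the column-integrated vapour mass per unit area: PW = (1/g) Σ q̄ Δp, with q in kg/kg and Δp in Pa (1 kg/m² of water = 1 mm).
Layer 101–88 kPa: Δp = 130 hPa = 13000 Pa, q̄ = 0.02 kg/kg → 0.02 × 13000 / 9.8 = 26.53 mm
Layer 88–50 kPa: Δp = 380 hPa = 38000 Pa, q̄ = 0.0084 kg/kg → 0.0084 × 38000 / 9.8 = 32.57 mm
Layer 50–34 kPa: Δp = 160 hPa = 16000 Pa, q̄ = 0.0017 kg/kg → 0.0017 × 16000 / 9.8 = 2.78 mm
Layer 34–25 kPa: Δp = 90 hPa = 9000 Pa, q̄ = 0.00077 kg/kg → 0.00077 × 9000 / 9.8 = 0.71 mm
PW = 26.53 + 32.57 + 2.78 + 0.71 = 62.59 ≈ 62.6 mm.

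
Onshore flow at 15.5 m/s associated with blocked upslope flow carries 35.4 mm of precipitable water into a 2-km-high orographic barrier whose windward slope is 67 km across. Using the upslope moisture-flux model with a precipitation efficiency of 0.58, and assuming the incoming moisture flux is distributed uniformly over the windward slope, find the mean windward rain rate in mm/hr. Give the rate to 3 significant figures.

Incoming column moisture flux per unit ridge length: F = V × PW = 15.5 × 35.4 = 548.7 mm·m/s.
Spread over the 67 km slope with efficiency ε = 0.58: R = ε·F/W = 0.58 × 548.7 / 67000 m = 4.750e-03 mm/s.
R = 4.750e-03 × 3600 = 17.1 mm/hr.

R ≈ 17.1 mm/hr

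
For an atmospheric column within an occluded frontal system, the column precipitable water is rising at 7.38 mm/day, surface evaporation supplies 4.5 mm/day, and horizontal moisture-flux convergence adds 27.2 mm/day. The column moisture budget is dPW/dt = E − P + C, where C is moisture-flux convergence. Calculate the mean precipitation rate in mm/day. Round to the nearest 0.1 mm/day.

P ≈ 24.3 mm/day

dPW/dt = +7.38 mm/day.
P = E + C − dPW/dt = 4.5 + (27.2) − (+7.38) = 24.3 mm/day.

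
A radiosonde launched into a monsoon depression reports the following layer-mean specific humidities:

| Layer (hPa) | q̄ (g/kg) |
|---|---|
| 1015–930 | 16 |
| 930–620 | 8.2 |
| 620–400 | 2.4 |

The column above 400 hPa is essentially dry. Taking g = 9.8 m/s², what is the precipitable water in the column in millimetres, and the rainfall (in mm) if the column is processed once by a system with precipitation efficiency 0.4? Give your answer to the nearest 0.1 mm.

PW ≈ 45.2 mm; rainfall ≈ 18.1 mm

Precipitable water is the column-integrated vapour mass per unit area: PW = (1/g) Σ q̄ Δp, with q in kg/kg and Δp in Pa (1 kg/m² of water = 1 mm).
Layer 1015–930 hPa: Δp = 85 hPa = 8500 Pa, q̄ = 0.016 kg/kg → 0.016 × 8500 / 9.8 = 13.88 mm
Layer 930–620 hPa: Δp = 310 hPa = 31000 Pa, q̄ = 0.0082 kg/kg → 0.0082 × 31000 / 9.8 = 25.94 mm
Layer 620–400 hPa: Δp = 220 hPa = 22000 Pa, q̄ = 0.0024 kg/kg → 0.0024 × 22000 / 9.8 = 5.39 mm
PW = 13.88 + 25.94 + 5.39 = 45.21 ≈ 45.2 mm.
Rainfall = ε × PW = 0.4 × 45.2 = 18.1 mm.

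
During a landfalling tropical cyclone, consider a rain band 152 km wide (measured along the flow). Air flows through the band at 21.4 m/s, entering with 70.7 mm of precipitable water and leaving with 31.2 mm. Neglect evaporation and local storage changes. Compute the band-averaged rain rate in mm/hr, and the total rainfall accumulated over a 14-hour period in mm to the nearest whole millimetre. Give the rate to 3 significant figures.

R ≈ 20.0 mm/hr; total ≈ 280 mm

Column moisture flux per unit crosswind length is F = V × PW.
Inflow: F_in = 21.4 × 70.7 = 1512.98 mm·m/s
Outflow: F_out = 21.4 × 31.2 = 667.68 mm·m/s
Steady-state rate R = (F_in − F_out)/L = (1512.98 − 667.68) / 152000 m = 5.561e-03 mm/s.
R = 5.561e-03 × 3600 = 20.0 mm/hr.
Over 14 h: total = 20.0 × 14 = 280 mm.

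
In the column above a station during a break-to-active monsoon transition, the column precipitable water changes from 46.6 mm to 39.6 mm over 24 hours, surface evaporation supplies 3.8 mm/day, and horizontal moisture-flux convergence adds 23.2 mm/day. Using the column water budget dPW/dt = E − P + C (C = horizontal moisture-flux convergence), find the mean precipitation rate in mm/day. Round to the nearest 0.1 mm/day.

P ≈ 34.0 mm/day

dPW/dt = (39.6 − 46.6) mm / (24/24 day) = -7.000 mm/day.
P = E + C − dPW/dt = 3.8 + (23.2) − (-7.000) = 34.0 mm/day.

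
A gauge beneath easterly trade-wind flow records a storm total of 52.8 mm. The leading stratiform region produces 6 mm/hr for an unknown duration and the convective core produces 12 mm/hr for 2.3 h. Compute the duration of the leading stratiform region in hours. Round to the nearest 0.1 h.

duration ≈ 4.2 h

Known phases: 12 × 2.3 = 27.6 mm.
Remaining depth = 52.8 − 27.6 = 25.2 mm.
Duration = 25.2 / 6 = 4.2 h.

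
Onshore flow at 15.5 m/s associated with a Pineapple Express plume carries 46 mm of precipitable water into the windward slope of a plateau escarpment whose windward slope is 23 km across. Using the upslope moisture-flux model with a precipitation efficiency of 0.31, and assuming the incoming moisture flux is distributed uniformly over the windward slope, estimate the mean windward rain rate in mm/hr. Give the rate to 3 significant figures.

Incoming column moisture flux per unit ridge length: F = V × PW = 15.5 × 46 = 713 mm·m/s.
Spread over the 23 km slope with efficiency ε = 0.31: R = ε·F/W = 0.31 × 713 / 23000 m = 9.610e-03 mm/s.
R = 9.610e-03 × 3600 = 34.6 mm/hr.

R ≈ 34.6 mm/hr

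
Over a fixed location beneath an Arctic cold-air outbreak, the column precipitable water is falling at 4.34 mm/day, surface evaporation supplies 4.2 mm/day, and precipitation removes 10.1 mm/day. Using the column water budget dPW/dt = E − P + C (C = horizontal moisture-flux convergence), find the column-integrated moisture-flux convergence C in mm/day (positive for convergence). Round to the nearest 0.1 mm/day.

C ≈ 1.6 mm/day

dPW/dt = -4.34 mm/day.
C = dPW/dt − E + P = (-4.34) − 4.2 + 10.1 = 1.6 mm/day.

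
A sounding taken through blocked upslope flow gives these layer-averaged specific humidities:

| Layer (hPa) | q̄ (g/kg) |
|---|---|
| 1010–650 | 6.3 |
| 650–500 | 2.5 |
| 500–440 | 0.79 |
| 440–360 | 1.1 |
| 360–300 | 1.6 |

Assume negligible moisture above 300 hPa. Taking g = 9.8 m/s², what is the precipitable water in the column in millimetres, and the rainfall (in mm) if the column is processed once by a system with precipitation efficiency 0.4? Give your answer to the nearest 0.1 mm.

PW ≈ 29.3 mm; rainfall ≈ 11.7 mm

Precipitable water is the column-integrated vapour mass per unit area: PW = (1/g) Σ q̄ Δp, with q in kg/kg and Δp in Pa (1 kg/m² of water = 1 mm).
Layer 1010–650 hPa: Δp = 360 hPa = 36000 Pa, q̄ = 0.0063 kg/kg → 0.0063 × 36000 / 9.8 = 23.14 mm
Layer 650–500 hPa: Δp = 150 hPa = 15000 Pa, q̄ = 0.0025 kg/kg → 0.0025 × 15000 / 9.8 = 3.83 mm
Layer 500–440 hPa: Δp = 60 hPa = 6000 Pa, q̄ = 0.00079 kg/kg → 0.00079 × 6000 / 9.8 = 0.48 mm
Layer 440–360 hPa: Δp = 80 hPa = 8000 Pa, q̄ = 0.0011 kg/kg → 0.0011 × 8000 / 9.8 = 0.90 mm
Layer 360–300 hPa: Δp = 60 hPa = 6000 Pa, q̄ = 0.0016 kg/kg → 0.0016 × 6000 / 9.8 = 0.98 mm
PW = 23.14 + 3.83 + 0.48 + 0.90 + 0.98 = 29.33 ≈ 29.3 mm.
Rainfall = ε × PW = 0.4 × 29.3 = 11.7 mm.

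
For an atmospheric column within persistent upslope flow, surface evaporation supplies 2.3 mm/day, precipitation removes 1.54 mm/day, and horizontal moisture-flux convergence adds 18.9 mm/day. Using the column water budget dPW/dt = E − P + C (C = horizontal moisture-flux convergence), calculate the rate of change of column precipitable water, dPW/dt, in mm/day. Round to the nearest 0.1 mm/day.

dPW/dt ≈ 19.7 mm/day

dPW/dt = E − P + C = 2.3 − 1.54 + (18.9) = 19.7 mm/day.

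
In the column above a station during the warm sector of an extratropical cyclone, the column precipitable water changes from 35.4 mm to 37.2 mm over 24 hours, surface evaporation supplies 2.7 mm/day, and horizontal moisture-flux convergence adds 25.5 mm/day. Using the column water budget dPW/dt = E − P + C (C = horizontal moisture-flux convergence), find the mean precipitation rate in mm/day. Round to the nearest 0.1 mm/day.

P ≈ 26.4 mm/day

dPW/dt = (37.2 − 35.4) mm / (24/24 day) = +1.800 mm/day.
P = E + C − dPW/dt = 2.7 + (25.5) − (+1.800) = 26.4 mm/day.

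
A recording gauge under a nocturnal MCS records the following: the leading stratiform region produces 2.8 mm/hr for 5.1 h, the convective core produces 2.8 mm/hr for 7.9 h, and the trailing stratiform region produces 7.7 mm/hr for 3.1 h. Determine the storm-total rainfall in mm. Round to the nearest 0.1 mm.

Total = Σ Rᵢ Δtᵢ = 2.8 × 5.1 + 2.8 × 7.9 + 7.7 × 3.1
      = 14.28 + 22.12 + 23.87 = 60.3 mm.

total ≈ 60.3 mm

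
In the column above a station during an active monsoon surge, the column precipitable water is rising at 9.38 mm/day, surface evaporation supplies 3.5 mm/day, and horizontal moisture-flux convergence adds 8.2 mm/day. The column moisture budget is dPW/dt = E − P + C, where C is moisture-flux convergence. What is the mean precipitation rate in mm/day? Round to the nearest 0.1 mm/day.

P ≈ 2.3 mm/day

dPW/dt = +9.38 mm/day.
P = E + C − dPW/dt = 3.5 + (8.2) − (+9.38) = 2.3 mm/day.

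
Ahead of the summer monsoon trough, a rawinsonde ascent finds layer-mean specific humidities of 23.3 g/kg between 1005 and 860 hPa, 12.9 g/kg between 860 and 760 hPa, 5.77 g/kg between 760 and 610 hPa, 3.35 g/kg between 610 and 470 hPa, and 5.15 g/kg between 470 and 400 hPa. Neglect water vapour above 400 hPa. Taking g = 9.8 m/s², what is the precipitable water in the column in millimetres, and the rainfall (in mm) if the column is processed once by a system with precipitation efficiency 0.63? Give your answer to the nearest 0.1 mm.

Precipitable water is the column-integrated vapour mass per unit area: PW = (1/g) Σ q̄ Δp, with q in kg/kg and Δp in Pa (1 kg/m² of water = 1 mm).
Layer 1005–860 hPa: Δp = 145 hPa = 14500 Pa, q̄ = 0.0233 kg/kg → 0.0233 × 14500 / 9.8 = 34.47 mm
Layer 860–760 hPa: Δp = 100 hPa = 10000 Pa, q̄ = 0.0129 kg/kg → 0.0129 × 10000 / 9.8 = 13.16 mm
Layer 760–610 hPa: Δp = 150 hPa = 15000 Pa, q̄ = 0.00577 kg/kg → 0.00577 × 15000 / 9.8 = 8.83 mm
Layer 610–470 hPa: Δp = 140 hPa = 14000 Pa, q̄ = 0.00335 kg/kg → 0.00335 × 14000 / 9.8 = 4.79 mm
Layer 470–400 hPa: Δp = 70 hPa = 7000 Pa, q̄ = 0.00515 kg/kg → 0.00515 × 7000 / 9.8 = 3.68 mm
PW = 34.47 + 13.16 + 8.83 + 4.79 + 3.68 = 64.93 ≈ 64.9 mm.
Rainfall = ε × PW = 0.63 × 64.9 = 40.9 mm.

PW ≈ 64.9 mm; rainfall ≈ 40.9 mm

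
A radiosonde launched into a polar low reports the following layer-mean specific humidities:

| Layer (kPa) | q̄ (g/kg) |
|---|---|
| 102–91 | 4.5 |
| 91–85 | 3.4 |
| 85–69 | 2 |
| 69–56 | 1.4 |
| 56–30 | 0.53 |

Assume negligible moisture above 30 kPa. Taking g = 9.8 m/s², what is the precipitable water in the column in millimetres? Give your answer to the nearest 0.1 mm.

PW ≈ 13.7 mm

Precipitable water is the column-integrated vapour mass per unit area: PW = (1/g) Σ q̄ Δp, with q in kg/kg and Δp in Pa (1 kg/m² of water = 1 mm).
Layer 102–91 kPa: Δp = 110 hPa = 11000 Pa, q̄ = 0.0045 kg/kg → 0.0045 × 11000 / 9.8 = 5.05 mm
Layer 91–85 kPa: Δp = 60 hPa = 6000 Pa, q̄ = 0.0034 kg/kg → 0.0034 × 6000 / 9.8 = 2.08 mm
Layer 85–69 kPa: Δp = 160 hPa = 16000 Pa, q̄ = 0.002 kg/kg → 0.002 × 16000 / 9.8 = 3.27 mm
Layer 69–56 kPa: Δp = 130 hPa = 13000 Pa, q̄ = 0.0014 kg/kg → 0.0014 × 13000 / 9.8 = 1.86 mm
Layer 56–30 kPa: Δp = 260 hPa = 26000 Pa, q̄ = 0.00053 kg/kg → 0.00053 × 26000 / 9.8 = 1.41 mm
PW = 5.05 + 2.08 + 3.27 + 1.86 + 1.41 = 13.67 ≈ 13.7 mm.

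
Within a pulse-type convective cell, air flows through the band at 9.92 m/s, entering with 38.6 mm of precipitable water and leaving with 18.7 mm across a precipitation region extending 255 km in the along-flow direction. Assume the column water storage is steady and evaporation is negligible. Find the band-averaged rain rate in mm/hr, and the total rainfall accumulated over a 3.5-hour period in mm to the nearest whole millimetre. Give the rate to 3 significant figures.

R ≈ 2.79 mm/hr; total ≈ 10 mm

Column moisture flux per unit crosswind length is F = V × PW.
Inflow: F_in = 9.92 × 38.6 = 382.912 mm·m/s
Outflow: F_out = 9.92 × 18.7 = 185.504 mm·m/s
Steady-state rate R = (F_in − F_out)/L = (382.912 − 185.504) / 255000 m = 7.741e-04 mm/s.
R = 7.741e-04 × 3600 = 2.79 mm/hr.
Over 3.5 h: total = 2.79 × 3.5 = 9.765 ≈ 10 mm.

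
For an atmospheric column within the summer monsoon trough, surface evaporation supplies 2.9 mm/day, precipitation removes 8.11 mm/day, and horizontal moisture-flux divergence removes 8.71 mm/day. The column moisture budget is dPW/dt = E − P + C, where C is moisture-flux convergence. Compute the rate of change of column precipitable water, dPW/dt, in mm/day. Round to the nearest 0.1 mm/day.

dPW/dt ≈ -13.9 mm/day

dPW/dt = E − P + C = 2.9 − 8.11 + (-8.71) = -13.9 mm/day.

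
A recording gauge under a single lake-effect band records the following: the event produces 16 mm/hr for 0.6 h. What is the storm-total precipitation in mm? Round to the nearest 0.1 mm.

Total = Σ Rᵢ Δtᵢ = 16 × 0.6
      = 9.6 = 9.6 mm.

total ≈ 9.6 mm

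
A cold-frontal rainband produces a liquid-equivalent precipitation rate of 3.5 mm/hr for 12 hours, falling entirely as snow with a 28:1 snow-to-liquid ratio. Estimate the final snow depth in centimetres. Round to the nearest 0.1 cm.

Liquid-equivalent depth = 3.5 × 12 = 42 mm.
Snow depth = 42 mm × 28 = 1176 mm = 117.6 cm.

snow depth ≈ 117.6 cm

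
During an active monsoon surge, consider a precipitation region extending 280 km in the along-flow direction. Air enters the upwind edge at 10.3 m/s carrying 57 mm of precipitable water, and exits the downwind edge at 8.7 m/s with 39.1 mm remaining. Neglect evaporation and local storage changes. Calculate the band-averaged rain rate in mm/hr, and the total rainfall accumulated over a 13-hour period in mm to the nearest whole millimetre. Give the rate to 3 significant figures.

Column moisture flux per unit crosswind length is F = V × PW.
Inflow: F_in = 10.3 × 57 = 587.1 mm·m/s
Outflow: F_out = 8.7 × 39.1 = 340.17 mm·m/s
Steady-state rate R = (F_in − F_out)/L = (587.1 − 340.17) / 280000 m = 8.819e-04 mm/s.
R = 8.819e-04 × 3600 = 3.17 mm/hr.
Over 13 h: total = 3.17 × 13 = 41.21 ≈ 41 mm.

R ≈ 3.17 mm/hr; total ≈ 41 mm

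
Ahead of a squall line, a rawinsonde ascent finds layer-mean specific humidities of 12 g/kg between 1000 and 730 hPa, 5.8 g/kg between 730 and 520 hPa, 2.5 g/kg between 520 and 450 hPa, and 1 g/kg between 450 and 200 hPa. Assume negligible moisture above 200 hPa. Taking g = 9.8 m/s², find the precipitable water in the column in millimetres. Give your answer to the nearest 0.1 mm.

Precipitable water is the column-integrated vapour mass per unit area: PW = (1/g) Σ q̄ Δp, with q in kg/kg and Δp in Pa (1 kg/m² of water = 1 mm).
Layer 1000–730 hPa: Δp = 270 hPa = 27000 Pa, q̄ = 0.012 kg/kg → 0.012 × 27000 / 9.8 = 33.06 mm
Layer 730–520 hPa: Δp = 210 hPa = 21000 Pa, q̄ = 0.0058 kg/kg → 0.0058 × 21000 / 9.8 = 12.43 mm
Layer 520–450 hPa: Δp = 70 hPa = 7000 Pa, q̄ = 0.0025 kg/kg → 0.0025 × 7000 / 9.8 = 1.79 mm
Layer 450–200 hPa: Δp = 250 hPa = 25000 Pa, q̄ = 0.001 kg/kg → 0.001 × 25000 / 9.8 = 2.55 mm
PW = 33.06 + 12.43 + 1.79 + 2.55 = 49.83 ≈ 49.8 mm.

PW ≈ 49.8 mm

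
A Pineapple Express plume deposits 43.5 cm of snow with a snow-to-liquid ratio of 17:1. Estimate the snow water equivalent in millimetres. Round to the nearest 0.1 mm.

SWE ≈ 25.6 mm

SWE = snow depth / ratio = 43.5 cm / 17 = 2.559 cm = 25.6 mm.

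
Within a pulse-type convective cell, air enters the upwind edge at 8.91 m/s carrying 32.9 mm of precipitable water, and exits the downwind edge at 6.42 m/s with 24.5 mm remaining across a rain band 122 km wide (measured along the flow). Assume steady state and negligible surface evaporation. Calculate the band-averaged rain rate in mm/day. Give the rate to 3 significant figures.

R ≈ 96.2 mm/day

Column moisture flux per unit crosswind length is F = V × PW.
Inflow: F_in = 8.91 × 32.9 = 293.139 mm·m/s
Outflow: F_out = 6.42 × 24.5 = 157.29 mm·m/s
Steady-state rate R = (F_in − F_out)/L = (293.139 − 157.29) / 122000 m = 1.114e-03 mm/s.
R = 1.114e-03 × 3600 × 24 = 96.2 mm/day.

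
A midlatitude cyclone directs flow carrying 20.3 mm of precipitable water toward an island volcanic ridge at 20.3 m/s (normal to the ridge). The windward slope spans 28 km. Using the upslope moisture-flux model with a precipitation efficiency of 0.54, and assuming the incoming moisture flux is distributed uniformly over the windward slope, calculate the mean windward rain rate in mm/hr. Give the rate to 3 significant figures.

Incoming column moisture flux per unit ridge length: F = V × PW = 20.3 × 20.3 = 412.09 mm·m/s.
Spread over the 28 km slope with efficiency ε = 0.54: R = ε·F/W = 0.54 × 412.09 / 28000 m = 7.947e-03 mm/s.
R = 7.947e-03 × 3600 = 28.6 mm/hr.

R ≈ 28.6 mm/hr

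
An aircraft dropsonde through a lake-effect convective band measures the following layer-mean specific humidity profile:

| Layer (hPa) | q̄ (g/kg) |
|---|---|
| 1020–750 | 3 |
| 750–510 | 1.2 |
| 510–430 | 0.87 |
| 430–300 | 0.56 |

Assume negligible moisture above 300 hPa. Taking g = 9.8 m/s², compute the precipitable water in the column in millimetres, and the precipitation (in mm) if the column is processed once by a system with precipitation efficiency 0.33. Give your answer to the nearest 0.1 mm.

PW ≈ 12.7 mm; precipitation ≈ 4.2 mm

Precipitable water is the column-integrated vapour mass per unit area: PW = (1/g) Σ q̄ Δp, with q in kg/kg and Δp in Pa (1 kg/m² of water = 1 mm).
Layer 1020–750 hPa: Δp = 270 hPa = 27000 Pa, q̄ = 0.003 kg/kg → 0.003 × 27000 / 9.8 = 8.27 mm
Layer 750–510 hPa: Δp = 240 hPa = 24000 Pa, q̄ = 0.0012 kg/kg → 0.0012 × 24000 / 9.8 = 2.94 mm
Layer 510–430 hPa: Δp = 80 hPa = 8000 Pa, q̄ = 0.00087 kg/kg → 0.00087 × 8000 / 9.8 = 0.71 mm
Layer 430–300 hPa: Δp = 130 hPa = 13000 Pa, q̄ = 0.00056 kg/kg → 0.00056 × 13000 / 9.8 = 0.74 mm
PW = 8.27 + 2.94 + 0.71 + 0.74 = 12.66 ≈ 12.7 mm.
Precipitation = ε × PW = 0.33 × 12.7 = 4.2 mm.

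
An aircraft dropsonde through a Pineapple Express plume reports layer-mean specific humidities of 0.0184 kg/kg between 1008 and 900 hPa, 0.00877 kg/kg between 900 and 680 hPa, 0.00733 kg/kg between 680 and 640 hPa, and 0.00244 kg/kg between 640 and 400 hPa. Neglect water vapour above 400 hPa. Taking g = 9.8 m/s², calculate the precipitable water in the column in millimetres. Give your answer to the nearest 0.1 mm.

PW ≈ 48.9 mm

Precipitable water is the column-integrated vapour mass per unit area: PW = (1/g) Σ q̄ Δp, with q in kg/kg and Δp in Pa (1 kg/m² of water = 1 mm).
Layer 1008–900 hPa: Δp = 108 hPa = 10800 Pa, q̄ = 0.0184 kg/kg → 0.0184 × 10800 / 9.8 = 20.28 mm
Layer 900–680 hPa: Δp = 220 hPa = 22000 Pa, q̄ = 0.00877 kg/kg → 0.00877 × 22000 / 9.8 = 19.69 mm
Layer 680–640 hPa: Δp = 40 hPa = 4000 Pa, q̄ = 0.00733 kg/kg → 0.00733 × 4000 / 9.8 = 2.99 mm
Layer 640–400 hPa: Δp = 240 hPa = 24000 Pa, q̄ = 0.00244 kg/kg → 0.00244 × 24000 / 9.8 = 5.98 mm
PW = 20.28 + 19.69 + 2.99 + 5.98 = 48.94 ≈ 48.9 mm.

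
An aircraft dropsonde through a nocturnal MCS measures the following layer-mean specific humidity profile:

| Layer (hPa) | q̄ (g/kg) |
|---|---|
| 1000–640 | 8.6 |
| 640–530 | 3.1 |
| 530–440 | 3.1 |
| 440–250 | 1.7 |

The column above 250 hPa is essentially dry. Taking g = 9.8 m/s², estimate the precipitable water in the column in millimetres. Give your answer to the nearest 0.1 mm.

PW ≈ 41.2 mm

Precipitable water is the column-integrated vapour mass per unit area: PW = (1/g) Σ q̄ Δp, with q in kg/kg and Δp in Pa (1 kg/m² of water = 1 mm).
Layer 1000–640 hPa: Δp = 360 hPa = 36000 Pa, q̄ = 0.0086 kg/kg → 0.0086 × 36000 / 9.8 = 31.59 mm
Layer 640–530 hPa: Δp = 110 hPa = 11000 Pa, q̄ = 0.0031 kg/kg → 0.0031 × 11000 / 9.8 = 3.48 mm
Layer 530–440 hPa: Δp = 90 hPa = 9000 Pa, q̄ = 0.0031 kg/kg → 0.0031 × 9000 / 9.8 = 2.85 mm
Layer 440–250 hPa: Δp = 190 hPa = 19000 Pa, q̄ = 0.0017 kg/kg → 0.0017 × 19000 / 9.8 = 3.30 mm
PW = 31.59 + 3.48 + 2.85 + 3.30 = 41.22 ≈ 41.2 mm.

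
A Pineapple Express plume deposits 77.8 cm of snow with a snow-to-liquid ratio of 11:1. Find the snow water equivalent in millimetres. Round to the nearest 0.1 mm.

SWE ≈ 70.7 mm

SWE = snow depth / ratio = 77.8 cm / 11 = 7.073 cm = 70.7 mm.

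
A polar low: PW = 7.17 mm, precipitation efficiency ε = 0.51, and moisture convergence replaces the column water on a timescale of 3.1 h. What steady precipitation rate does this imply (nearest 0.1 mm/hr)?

Each overturning extracts ε × PW = 0.51 × 7.17 = 3.6567 mm.
Rate = ε·PW / τ = 3.6567 / 3.1 h = 1.2 mm/hr.

R ≈ 1.2 mm/hr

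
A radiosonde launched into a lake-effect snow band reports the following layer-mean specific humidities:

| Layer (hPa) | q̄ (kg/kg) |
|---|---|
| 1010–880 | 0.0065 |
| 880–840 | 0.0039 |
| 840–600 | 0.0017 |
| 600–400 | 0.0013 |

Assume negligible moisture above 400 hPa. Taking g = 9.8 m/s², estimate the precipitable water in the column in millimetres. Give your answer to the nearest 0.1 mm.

PW ≈ 17.0 mm

Precipitable water is the column-integrated vapour mass per unit area: PW = (1/g) Σ q̄ Δp, with q in kg/kg and Δp in Pa (1 kg/m² of water = 1 mm).
Layer 1010–880 hPa: Δp = 130 hPa = 13000 Pa, q̄ = 0.0065 kg/kg → 0.0065 × 13000 / 9.8 = 8.62 mm
Layer 880–840 hPa: Δp = 40 hPa = 4000 Pa, q̄ = 0.0039 kg/kg → 0.0039 × 4000 / 9.8 = 1.59 mm
Layer 840–600 hPa: Δp = 240 hPa = 24000 Pa, q̄ = 0.0017 kg/kg → 0.0017 × 24000 / 9.8 = 4.16 mm
Layer 600–400 hPa: Δp = 200 hPa = 20000 Pa, q̄ = 0.0013 kg/kg → 0.0013 × 20000 / 9.8 = 2.65 mm
PW = 8.62 + 1.59 + 4.16 + 2.65 = 17.02 ≈ 17.0 mm.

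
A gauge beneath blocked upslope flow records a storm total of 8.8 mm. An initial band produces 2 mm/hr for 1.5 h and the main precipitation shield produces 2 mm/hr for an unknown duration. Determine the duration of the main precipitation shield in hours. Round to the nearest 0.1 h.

Known phases: 2 × 1.5 = 3 mm.
Remaining depth = 8.8 − 3 = 5.8 mm.
Duration = 5.8 / 2 = 2.9 h.

duration ≈ 2.9 h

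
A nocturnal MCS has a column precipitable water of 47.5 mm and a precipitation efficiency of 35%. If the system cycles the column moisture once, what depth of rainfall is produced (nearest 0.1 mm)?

Rainfall = ε × PW = 0.35 × 47.5 = 16.6 mm.

rainfall ≈ 16.6 mm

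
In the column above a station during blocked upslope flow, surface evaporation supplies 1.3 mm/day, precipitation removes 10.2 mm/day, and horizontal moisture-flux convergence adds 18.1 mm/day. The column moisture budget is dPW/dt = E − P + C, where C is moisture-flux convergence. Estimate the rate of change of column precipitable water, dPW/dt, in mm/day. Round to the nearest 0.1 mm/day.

dPW/dt = E − P + C = 1.3 − 10.2 + (18.1) = 9.2 mm/day.

dPW/dt ≈ 9.2 mm/day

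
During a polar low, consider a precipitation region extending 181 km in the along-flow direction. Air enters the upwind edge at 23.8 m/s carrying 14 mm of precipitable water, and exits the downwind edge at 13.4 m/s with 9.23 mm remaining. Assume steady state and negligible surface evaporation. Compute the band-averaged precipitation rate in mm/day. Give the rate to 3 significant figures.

R ≈ 100 mm/day

Column moisture flux per unit crosswind length is F = V × PW.
Inflow: F_in = 23.8 × 14 = 333.2 mm·m/s
Outflow: F_out = 13.4 × 9.23 = 123.682 mm·m/s
Steady-state rate R = (F_in − F_out)/L = (333.2 − 123.682) / 181000 m = 1.158e-03 mm/s.
R = 1.158e-03 × 3600 × 24 = 100 mm/day.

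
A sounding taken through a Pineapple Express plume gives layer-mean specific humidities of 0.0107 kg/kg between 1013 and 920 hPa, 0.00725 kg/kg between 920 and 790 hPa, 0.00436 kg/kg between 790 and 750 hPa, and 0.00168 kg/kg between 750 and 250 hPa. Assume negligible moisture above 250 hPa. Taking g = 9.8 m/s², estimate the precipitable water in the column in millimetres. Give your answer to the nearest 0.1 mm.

Precipitable water is the column-integrated vapour mass per unit area: PW = (1/g) Σ q̄ Δp, with q in kg/kg and Δp in Pa (1 kg/m² of water = 1 mm).
Layer 1013–920 hPa: Δp = 93 hPa = 9300 Pa, q̄ = 0.0107 kg/kg → 0.0107 × 9300 / 9.8 = 10.15 mm
Layer 920–790 hPa: Δp = 130 hPa = 13000 Pa, q̄ = 0.00725 kg/kg → 0.00725 × 13000 / 9.8 = 9.62 mm
Layer 790–750 hPa: Δp = 40 hPa = 4000 Pa, q̄ = 0.00436 kg/kg → 0.00436 × 4000 / 9.8 = 1.78 mm
Layer 750–250 hPa: Δp = 500 hPa = 50000 Pa, q̄ = 0.00168 kg/kg → 0.00168 × 50000 / 9.8 = 8.57 mm
PW = 10.15 + 9.62 + 1.78 + 8.57 = 30.12 ≈ 30.1 mm.

PW ≈ 30.1 mm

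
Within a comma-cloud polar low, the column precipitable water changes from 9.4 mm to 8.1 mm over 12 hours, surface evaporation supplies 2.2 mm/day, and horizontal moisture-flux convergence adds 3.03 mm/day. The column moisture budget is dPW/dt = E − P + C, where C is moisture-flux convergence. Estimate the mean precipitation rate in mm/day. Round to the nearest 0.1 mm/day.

dPW/dt = (8.1 − 9.4) mm / (12/24 day) = -2.600 mm/day.
P = E + C − dPW/dt = 2.2 + (3.03) − (-2.600) = 7.8 mm/day.

P ≈ 7.8 mm/day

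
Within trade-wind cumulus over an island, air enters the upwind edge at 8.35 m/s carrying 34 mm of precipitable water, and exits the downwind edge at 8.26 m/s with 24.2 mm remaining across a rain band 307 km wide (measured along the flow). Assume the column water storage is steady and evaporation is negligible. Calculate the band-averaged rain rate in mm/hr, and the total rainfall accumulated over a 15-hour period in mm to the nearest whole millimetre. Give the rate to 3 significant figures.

R ≈ 0.985 mm/hr; total ≈ 15 mm

Column moisture flux per unit crosswind length is F = V × PW.
Inflow: F_in = 8.35 × 34 = 283.9 mm·m/s
Outflow: F_out = 8.26 × 24.2 = 199.892 mm·m/s
Steady-state rate R = (F_in − F_out)/L = (283.9 − 199.892) / 307000 m = 2.736e-04 mm/s.
R = 2.736e-04 × 3600 = 0.985 mm/hr.
Over 15 h: total = 0.985 × 15 = 14.775 ≈ 15 mm.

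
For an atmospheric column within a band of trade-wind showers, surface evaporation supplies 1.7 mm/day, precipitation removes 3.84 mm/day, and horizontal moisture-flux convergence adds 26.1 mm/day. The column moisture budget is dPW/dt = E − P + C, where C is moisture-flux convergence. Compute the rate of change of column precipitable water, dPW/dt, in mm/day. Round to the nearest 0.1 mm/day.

dPW/dt ≈ 24.0 mm/day

dPW/dt = E − P + C = 1.7 − 3.84 + (26.1) = 24.0 mm/day.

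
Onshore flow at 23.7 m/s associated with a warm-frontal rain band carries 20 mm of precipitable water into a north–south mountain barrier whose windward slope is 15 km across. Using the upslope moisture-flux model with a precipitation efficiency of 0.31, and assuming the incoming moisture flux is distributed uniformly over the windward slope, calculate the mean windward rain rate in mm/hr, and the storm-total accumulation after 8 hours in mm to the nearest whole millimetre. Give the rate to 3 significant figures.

R ≈ 35.3 mm/hr; total ≈ 282 mm

Incoming column moisture flux per unit ridge length: F = V × PW = 23.7 × 20 = 474 mm·m/s.
Spread over the 15 km slope with efficiency ε = 0.31: R = ε·F/W = 0.31 × 474 / 15000 m = 9.796e-03 mm/s.
R = 9.796e-03 × 3600 = 35.3 mm/hr.
Over 8 h: total = 35.3 × 8 = 282.4 ≈ 282 mm.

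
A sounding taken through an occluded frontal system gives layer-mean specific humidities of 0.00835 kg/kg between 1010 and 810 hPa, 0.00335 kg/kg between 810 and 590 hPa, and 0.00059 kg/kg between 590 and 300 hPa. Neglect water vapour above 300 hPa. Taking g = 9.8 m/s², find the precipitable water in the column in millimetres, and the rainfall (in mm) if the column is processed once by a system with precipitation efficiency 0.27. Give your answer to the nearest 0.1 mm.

PW ≈ 26.3 mm; rainfall ≈ 7.1 mm

Precipitable water is the column-integrated vapour mass per unit area: PW = (1/g) Σ q̄ Δp, with q in kg/kg and Δp in Pa (1 kg/m² of water = 1 mm).
Layer 1010–810 hPa: Δp = 200 hPa = 20000 Pa, q̄ = 0.00835 kg/kg → 0.00835 × 20000 / 9.8 = 17.04 mm
Layer 810–590 hPa: Δp = 220 hPa = 22000 Pa, q̄ = 0.00335 kg/kg → 0.00335 × 22000 / 9.8 = 7.52 mm
Layer 590–300 hPa: Δp = 290 hPa = 29000 Pa, q̄ = 0.00059 kg/kg → 0.00059 × 29000 / 9.8 = 1.75 mm
PW = 17.04 + 7.52 + 1.75 = 26.31 ≈ 26.3 mm.
Rainfall = ε × PW = 0.27 × 26.3 = 7.1 mm.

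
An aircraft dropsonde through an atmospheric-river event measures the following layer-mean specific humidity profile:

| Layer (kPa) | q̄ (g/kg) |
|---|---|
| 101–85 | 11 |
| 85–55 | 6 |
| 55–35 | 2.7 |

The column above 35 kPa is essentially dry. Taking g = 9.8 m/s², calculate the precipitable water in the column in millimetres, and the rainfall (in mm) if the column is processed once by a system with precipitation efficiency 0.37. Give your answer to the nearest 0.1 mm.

PW ≈ 41.8 mm; rainfall ≈ 15.5 mm

Precipitable water is the column-integrated vapour mass per unit area: PW = (1/g) Σ q̄ Δp, with q in kg/kg and Δp in Pa (1 kg/m² of water = 1 mm).
Layer 101–85 kPa: Δp = 160 hPa = 16000 Pa, q̄ = 0.011 kg/kg → 0.011 × 16000 / 9.8 = 17.96 mm
Layer 85–55 kPa: Δp = 300 hPa = 30000 Pa, q̄ = 0.006 kg/kg → 0.006 × 30000 / 9.8 = 18.37 mm
Layer 55–35 kPa: Δp = 200 hPa = 20000 Pa, q̄ = 0.0027 kg/kg → 0.0027 × 20000 / 9.8 = 5.51 mm
PW = 17.96 + 18.37 + 5.51 = 41.84 ≈ 41.8 mm.
Rainfall = ε × PW = 0.37 × 41.8 = 15.5 mm.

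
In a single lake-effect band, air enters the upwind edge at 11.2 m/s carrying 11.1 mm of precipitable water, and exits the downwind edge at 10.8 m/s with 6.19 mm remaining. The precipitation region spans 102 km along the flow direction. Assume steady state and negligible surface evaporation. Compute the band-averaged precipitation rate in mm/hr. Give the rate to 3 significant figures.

R ≈ 2.03 mm/hr

Column moisture flux per unit crosswind length is F = V × PW.
Inflow: F_in = 11.2 × 11.1 = 124.32 mm·m/s
Outflow: F_out = 10.8 × 6.19 = 66.852 mm·m/s
Steady-state rate R = (F_in − F_out)/L = (124.32 − 66.852) / 102000 m = 5.634e-04 mm/s.
R = 5.634e-04 × 3600 = 2.03 mm/hr.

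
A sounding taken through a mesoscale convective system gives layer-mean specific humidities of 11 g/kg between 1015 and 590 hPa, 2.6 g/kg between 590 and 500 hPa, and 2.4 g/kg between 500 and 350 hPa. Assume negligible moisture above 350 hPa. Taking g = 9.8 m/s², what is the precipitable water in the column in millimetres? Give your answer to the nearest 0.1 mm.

Precipitable water is the column-integrated vapour mass per unit area: PW = (1/g) Σ q̄ Δp, with q in kg/kg and Δp in Pa (1 kg/m² of water = 1 mm).
Layer 1015–590 hPa: Δp = 425 hPa = 42500 Pa, q̄ = 0.011 kg/kg → 0.011 × 42500 / 9.8 = 47.70 mm
Layer 590–500 hPa: Δp = 90 hPa = 9000 Pa, q̄ = 0.0026 kg/kg → 0.0026 × 9000 / 9.8 = 2.39 mm
Layer 500–350 hPa: Δp = 150 hPa = 15000 Pa, q̄ = 0.0024 kg/kg → 0.0024 × 15000 / 9.8 = 3.67 mm
PW = 47.70 + 2.39 + 3.67 = 53.76 ≈ 53.8 mm.

PW ≈ 53.8 mm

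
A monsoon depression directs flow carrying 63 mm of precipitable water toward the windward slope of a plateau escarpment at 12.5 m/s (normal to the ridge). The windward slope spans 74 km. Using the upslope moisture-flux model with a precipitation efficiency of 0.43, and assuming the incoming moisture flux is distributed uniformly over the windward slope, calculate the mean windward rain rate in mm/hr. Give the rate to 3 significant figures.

R ≈ 16.5 mm/hr

Incoming column moisture flux per unit ridge length: F = V × PW = 12.5 × 63 = 787.5 mm·m/s.
Spread over the 74 km slope with efficiency ε = 0.43: R = ε·F/W = 0.43 × 787.5 / 74000 m = 4.576e-03 mm/s.
R = 4.576e-03 × 3600 = 16.5 mm/hr.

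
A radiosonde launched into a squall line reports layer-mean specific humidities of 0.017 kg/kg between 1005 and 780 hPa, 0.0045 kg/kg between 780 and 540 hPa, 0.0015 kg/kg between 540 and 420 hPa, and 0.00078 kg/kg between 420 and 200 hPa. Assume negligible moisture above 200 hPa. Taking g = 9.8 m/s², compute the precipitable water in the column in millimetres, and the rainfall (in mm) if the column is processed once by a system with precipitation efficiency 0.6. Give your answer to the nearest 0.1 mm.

Precipitable water is the column-integrated vapour mass per unit area: PW = (1/g) Σ q̄ Δp, with q in kg/kg and Δp in Pa (1 kg/m² of water = 1 mm).
Layer 1005–780 hPa: Δp = 225 hPa = 22500 Pa, q̄ = 0.017 kg/kg → 0.017 × 22500 / 9.8 = 39.03 mm
Layer 780–540 hPa: Δp = 240 hPa = 24000 Pa, q̄ = 0.0045 kg/kg → 0.0045 × 24000 / 9.8 = 11.02 mm
Layer 540–420 hPa: Δp = 120 hPa = 12000 Pa, q̄ = 0.0015 kg/kg → 0.0015 × 12000 / 9.8 = 1.84 mm
Layer 420–200 hPa: Δp = 220 hPa = 22000 Pa, q̄ = 0.00078 kg/kg → 0.00078 × 22000 / 9.8 = 1.75 mm
PW = 39.03 + 11.02 + 1.84 + 1.75 = 53.64 ≈ 53.6 mm.
Rainfall = ε × PW = 0.6 × 53.6 = 32.2 mm.

PW ≈ 53.6 mm; rainfall ≈ 32.2 mm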